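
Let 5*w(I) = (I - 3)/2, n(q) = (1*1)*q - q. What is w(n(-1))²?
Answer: 9/100 ≈ 0.090000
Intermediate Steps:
n(q) = 0 (n(q) = 1*q - q = q - q = 0)
w(I) = -3/10 + I/10 (w(I) = ((I - 3)/2)/5 = ((-3 + I)*(½))/5 = (-3/2 + I/2)/5 = -3/10 + I/10)
w(n(-1))² = (-3/10 + (⅒)*0)² = (-3/10 + 0)² = (-3/10)² = 9/100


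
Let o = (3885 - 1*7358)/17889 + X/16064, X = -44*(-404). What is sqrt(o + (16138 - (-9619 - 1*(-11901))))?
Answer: sqrt(1117496148257659497)/8980278 ≈ 117.72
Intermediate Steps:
X = 17776
o = 16387787/17960556 (o = (3885 - 1*7358)/17889 + 17776/16064 = (3885 - 7358)*(1/17889) + 17776*(1/16064) = -3473*1/17889 + 1111/1004 = -3473/17889 + 1111/1004 = 16387787/17960556 ≈ 0.91243)
sqrt(o + (16138 - (-9619 - 1*(-11901)))) = sqrt(16387787/17960556 + (16138 - (-9619 - 1*(-11901)))) = sqrt(16387787/17960556 + (16138 - (-9619 + 11901))) = sqrt(16387787/17960556 + (16138 - 1*2282)) = sqrt(16387787/17960556 + (16138 - 2282)) = sqrt(16387787/17960556 + 13856) = sqrt(248877851723/17960556) = sqrt(1117496148257659497)/8980278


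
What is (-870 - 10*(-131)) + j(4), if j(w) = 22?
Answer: 462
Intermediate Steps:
(-870 - 10*(-131)) + j(4) = (-870 - 10*(-131)) + 22 = (-870 + 1310) + 22 = 440 + 22 = 462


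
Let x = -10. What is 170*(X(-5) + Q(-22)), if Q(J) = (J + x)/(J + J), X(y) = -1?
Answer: -510/11 ≈ -46.364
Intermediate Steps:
Q(J) = (-10 + J)/(2*J) (Q(J) = (J - 10)/(J + J) = (-10 + J)/((2*J)) = (-10 + J)*(1/(2*J)) = (-10 + J)/(2*J))
170*(X(-5) + Q(-22)) = 170*(-1 + (1/2)*(-10 - 22)/(-22)) = 170*(-1 + (1/2)*(-1/22)*(-32)) = 170*(-1 + 8/11) = 170*(-3/11) = -510/11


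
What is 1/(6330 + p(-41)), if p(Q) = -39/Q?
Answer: 41/259569 ≈ 0.00015795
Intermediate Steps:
1/(6330 + p(-41)) = 1/(6330 - 39/(-41)) = 1/(6330 - 39*(-1/41)) = 1/(6330 + 39/41) = 1/(259569/41) = 41/259569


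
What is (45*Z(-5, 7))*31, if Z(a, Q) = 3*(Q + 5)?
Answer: 50220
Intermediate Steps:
Z(a, Q) = 15 + 3*Q (Z(a, Q) = 3*(5 + Q) = 15 + 3*Q)
(45*Z(-5, 7))*31 = (45*(15 + 3*7))*31 = (45*(15 + 21))*31 = (45*36)*31 = 1620*31 = 50220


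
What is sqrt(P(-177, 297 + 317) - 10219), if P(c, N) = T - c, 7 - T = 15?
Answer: 5*I*sqrt(402) ≈ 100.25*I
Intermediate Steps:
T = -8 (T = 7 - 1*15 = 7 - 15 = -8)
P(c, N) = -8 - c
sqrt(P(-177, 297 + 317) - 10219) = sqrt((-8 - 1*(-177)) - 10219) = sqrt((-8 + 177) - 10219) = sqrt(169 - 10219) = sqrt(-10050) = 5*I*sqrt(402)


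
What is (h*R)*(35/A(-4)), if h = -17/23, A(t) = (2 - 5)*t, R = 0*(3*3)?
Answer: 0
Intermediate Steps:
R = 0 (R = 0*9 = 0)
A(t) = -3*t
h = -17/23 (h = -17*1/23 = -17/23 ≈ -0.73913)
(h*R)*(35/A(-4)) = (-17/23*0)*(35/((-3*(-4)))) = 0*(35/12) = 0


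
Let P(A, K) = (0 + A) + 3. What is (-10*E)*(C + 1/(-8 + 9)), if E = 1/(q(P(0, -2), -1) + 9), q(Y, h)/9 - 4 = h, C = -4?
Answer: ⅚ ≈ 0.83333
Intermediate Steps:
P(A, K) = 3 + A (P(A, K) = A + 3 = 3 + A)
q(Y, h) = 36 + 9*h
E = 1/36 (E = 1/((36 + 9*(-1)) + 9) = 1/((36 - 9) + 9) = 1/(27 + 9) = 1/36 ≈ 0.027778)
(-10*E)*(C + 1/(-8 + 9)) = (-10*1/36)*(-4 + 1/(-8 + 9)) = -5*(-4 + 1/1)/18 = -5*(-4 + 1)/18 = -5/18*(-3) = ⅚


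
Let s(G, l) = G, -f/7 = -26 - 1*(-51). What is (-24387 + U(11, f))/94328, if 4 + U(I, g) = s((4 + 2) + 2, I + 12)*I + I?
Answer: -6073/23582 ≈ -0.25753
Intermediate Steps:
f = -175 (f = -7*(-26 - 1*(-51)) = -7*(-26 + 51) = -7*25 = -175)
U(I, g) = -4 + 9*I (U(I, g) = -4 + (((4 + 2) + 2)*I + I) = -4 + ((6 + 2)*I + I) = -4 + (8*I + I) = -4 + 9*I)
(-24387 + U(11, f))/94328 = (-24387 + (-4 + 9*11))/94328 = (-24387 + (-4 + 99))*(1/94328) = (-24387 + 95)*(1/94328) = -24292*1/94328 = -6073/23582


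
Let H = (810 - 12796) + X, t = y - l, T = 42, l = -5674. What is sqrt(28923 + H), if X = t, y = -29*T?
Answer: 3*sqrt(2377) ≈ 146.26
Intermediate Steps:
y = -1218 (y = -29*42 = -1218)
t = 4456 (t = -1218 - 1*(-5674) = -1218 + 5674 = 4456)
X = 4456
H = -7530 (H = (810 - 12796) + 4456 = -11986 + 4456 = -7530)
sqrt(28923 + H) = sqrt(28923 - 7530) = sqrt(21393) = 3*sqrt(2377)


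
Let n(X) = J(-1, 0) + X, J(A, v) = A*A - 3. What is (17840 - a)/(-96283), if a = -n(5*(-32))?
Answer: -17678/96283 ≈ -0.18360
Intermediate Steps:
J(A, v) = -3 + A² (J(A, v) = A² - 3 = -3 + A²)
n(X) = -2 + X (n(X) = (-3 + (-1)²) + X = (-3 + 1) + X = -2 + X)
a = 162 (a = -(-2 + 5*(-32)) = -(-2 - 160) = -1*(-162) = 162)
(17840 - a)/(-96283) = (17840 - 1*162)/(-96283) = (17840 - 162)*(-1/96283) = 17678*(-1/96283) = -17678/96283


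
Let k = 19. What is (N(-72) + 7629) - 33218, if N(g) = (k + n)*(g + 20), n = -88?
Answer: -22001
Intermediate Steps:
N(g) = -1380 - 69*g (N(g) = (19 - 88)*(g + 20) = -69*(20 + g) = -1380 - 69*g)
(N(-72) + 7629) - 33218 = ((-1380 - 69*(-72)) + 7629) - 33218 = ((-1380 + 4968) + 7629) - 33218 = (3588 + 7629) - 33218 = 11217 - 33218 = -22001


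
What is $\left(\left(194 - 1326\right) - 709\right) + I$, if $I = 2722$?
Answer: $881$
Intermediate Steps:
$\left(\left(194 - 1326\right) - 709\right) + I = \left(\left(194 - 1326\right) - 709\right) + 2722 = \left(-1132 - 709\right) + 2722 = -1841 + 2722 = 881$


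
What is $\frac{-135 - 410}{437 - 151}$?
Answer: $- \frac{545}{286} \approx -1.9056$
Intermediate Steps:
$\frac{-135 - 410}{437 - 151} = - \frac{545}{437 - 151} = - \frac{545}{286}$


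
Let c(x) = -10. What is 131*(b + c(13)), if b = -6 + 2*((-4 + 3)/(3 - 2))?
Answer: -2358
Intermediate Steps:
b = -8 (b = -6 + 2*(-1/1) = -6 + 2*(-1*1) = -6 + 2*(-1) = -6 - 2 = -8)
131*(b + c(13)) = 131*(-8 - 10) = 131*(-18) = -2358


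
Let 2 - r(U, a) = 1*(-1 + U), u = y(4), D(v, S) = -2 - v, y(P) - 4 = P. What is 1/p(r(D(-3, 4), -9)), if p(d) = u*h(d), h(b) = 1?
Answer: 1/8 ≈ 0.12500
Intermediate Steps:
y(P) = 4 + P
u = 8 (u = 4 + 4 = 8)
r(U, a) = 3 - U (r(U, a) = 2 - (-1 + U) = 2 + (1 - U) = 3 - U)
p(d) = 8 (p(d) = 8*1 = 8)
1/p(r(D(-3, 4), -9)) = 1/8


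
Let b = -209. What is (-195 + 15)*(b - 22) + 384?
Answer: 41964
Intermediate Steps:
(-195 + 15)*(b - 22) + 384 = (-195 + 15)*(-209 - 22) + 384 = -180*(-231) + 384 = 41580 + 384 = 41964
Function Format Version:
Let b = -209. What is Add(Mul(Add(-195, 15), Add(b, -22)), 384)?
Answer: 41964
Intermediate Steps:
Add(Mul(Add(-195, 15), Add(b, -22)), 384) = Add(Mul(Add(-195, 15), Add(-209, -22)), 384) = Add(Mul(-180, -231), 384) = Add(41580, 384) = 41964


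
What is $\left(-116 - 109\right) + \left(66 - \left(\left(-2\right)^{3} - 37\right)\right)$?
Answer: $-114$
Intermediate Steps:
$\left(-116 - 109\right) + \left(66 - \left(\left(-2\right)^{3} - 37\right)\right) = -225 + \left(66 - \left(-8 - 37\right)\right) = -225 + \left(66 - -45\right) = -225 + \left(66 + 45\right) = -225 + 111 = -114$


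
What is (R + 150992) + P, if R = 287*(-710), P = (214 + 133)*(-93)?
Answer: -85049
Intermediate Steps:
P = -32271 (P = 347*(-93) = -32271)
R = -203770
(R + 150992) + P = (-203770 + 150992) - 32271 = -52778 - 32271 = -85049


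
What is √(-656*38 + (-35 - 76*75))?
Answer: 3*I*√3407 ≈ 175.11*I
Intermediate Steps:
√(-656*38 + (-35 - 76*75)) = √(-24928 + (-35 - 5700)) = √(-24928 - 5735) = √(-30663) = 3*I*√3407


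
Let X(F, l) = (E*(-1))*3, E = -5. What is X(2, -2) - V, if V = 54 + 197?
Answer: -236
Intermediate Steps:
V = 251
X(F, l) = 15 (X(F, l) = -5*(-1)*3 = 5*3 = 15)
X(2, -2) - V = 15 - 1*251 = 15 - 251 = -236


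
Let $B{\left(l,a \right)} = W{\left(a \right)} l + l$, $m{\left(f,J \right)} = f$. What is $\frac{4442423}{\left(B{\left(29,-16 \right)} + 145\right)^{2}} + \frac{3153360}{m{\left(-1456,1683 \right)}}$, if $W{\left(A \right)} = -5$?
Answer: $\frac{1174936}{377} \approx 3116.5$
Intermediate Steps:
$B{\left(l,a \right)} = - 4 l$ ($B{\left(l,a \right)} = - 5 l + l = - 4 l$)
$\frac{4442423}{\left(B{\left(29,-16 \right)} + 145\right)^{2}} + \frac{3153360}{m{\left(-1456,1683 \right)}} = \frac{4442423}{\left(\left(-4\right) 29 + 145\right)^{2}} + \frac{3153360}{-1456} = \frac{4442423}{\left(-116 + 145\right)^{2}} + 3153360 \left(- \frac{1}{1456}\right) = \frac{4442423}{29^{2}} - \frac{28155}{13} = \frac{4442423}{841} - \frac{28155}{13} = 4442423 \cdot \frac{1}{841} - \frac{28155}{13} = \frac{153187}{29} - \frac{28155}{13} = \frac{1174936}{377}$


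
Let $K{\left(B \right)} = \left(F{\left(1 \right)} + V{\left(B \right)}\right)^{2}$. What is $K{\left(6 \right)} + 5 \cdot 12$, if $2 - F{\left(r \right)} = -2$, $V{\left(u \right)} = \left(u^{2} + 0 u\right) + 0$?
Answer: $1660$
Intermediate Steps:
$V{\left(u \right)} = u^{2}$ ($V{\left(u \right)} = \left(u^{2} + 0\right) + 0 = u^{2} + 0 = u^{2}$)
$F{\left(r \right)} = 4$ ($F{\left(r \right)} = 2 - -2 = 2 + 2 = 4$)
$K{\left(B \right)} = \left(4 + B^{2}\right)^{2}$
$K{\left(6 \right)} + 5 \cdot 12 = \left(4 + 6^{2}\right)^{2} + 5 \cdot 12 = \left(4 + 36\right)^{2} + 60 = 40^{2} + 60 = 1600 + 60 = 1660$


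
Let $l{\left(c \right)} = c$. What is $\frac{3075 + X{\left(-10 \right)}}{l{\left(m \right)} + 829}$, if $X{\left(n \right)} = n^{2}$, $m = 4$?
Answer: $\frac{3175}{833} \approx 3.8115$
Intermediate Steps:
$\frac{3075 + X{\left(-10 \right)}}{l{\left(m \right)} + 829} = \frac{3075 + \left(-10\right)^{2}}{4 + 829} = \frac{3075 + 100}{833} = 3175 \cdot \frac{1}{833} = \frac{3175}{833}$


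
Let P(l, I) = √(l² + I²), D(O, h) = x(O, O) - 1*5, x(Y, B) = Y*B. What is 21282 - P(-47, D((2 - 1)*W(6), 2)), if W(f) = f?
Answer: 21282 - √3170 ≈ 21226.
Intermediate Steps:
x(Y, B) = B*Y
D(O, h) = -5 + O² (D(O, h) = O*O - 1*5 = O² - 5 = -5 + O²)
P(l, I) = √(I² + l²)
21282 - P(-47, D((2 - 1)*W(6), 2)) = 21282 - √((-5 + ((2 - 1)*6)²)² + (-47)²) = 21282 - √((-5 + (1*6)²)² + 2209) = 21282 - √((-5 + 6²)² + 2209) = 21282 - √((-5 + 36)² + 2209) = 21282 - √(31² + 2209) = 21282 - √(961 + 2209) = 21282 - √3170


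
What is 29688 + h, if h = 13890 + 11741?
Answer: 55319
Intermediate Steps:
h = 25631
29688 + h = 29688 + 25631 = 55319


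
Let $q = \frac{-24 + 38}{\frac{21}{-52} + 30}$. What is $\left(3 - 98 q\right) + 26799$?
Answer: $\frac{41176934}{1539} \approx 26756.0$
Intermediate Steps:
$q = \frac{728}{1539}$ ($q = \frac{14}{21 \left(- \frac{1}{52}\right) + 30} = \frac{14}{- \frac{21}{52} + 30} = \frac{14}{\frac{1539}{52}} = 14 \cdot \frac{52}{1539} = \frac{728}{1539} \approx 0.47303$)
$\left(3 - 98 q\right) + 26799 = \left(3 - \frac{71344}{1539}\right) + 26799 = - \frac{66727}{1539} + 26799 = \frac{41176934}{1539}$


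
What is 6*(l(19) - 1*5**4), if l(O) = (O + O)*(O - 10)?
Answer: -1698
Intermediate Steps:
l(O) = 2*O*(-10 + O) (l(O) = (2*O)*(-10 + O) = 2*O*(-10 + O))
6*(l(19) - 1*5**4) = 6*(2*19*(-10 + 19) - 1*5**4) = 6*(2*19*9 - 1*625) = 6*(342 - 625) = 6*(-283) = -1698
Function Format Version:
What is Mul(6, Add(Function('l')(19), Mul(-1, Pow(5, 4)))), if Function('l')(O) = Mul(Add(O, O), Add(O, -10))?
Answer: -1698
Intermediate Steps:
Function('l')(O) = Mul(2, O, Add(-10, O)) (Function('l')(O) = Mul(Mul(2, O), Add(-10, O)) = Mul(2, O, Add(-10, O)))
Mul(6, Add(Function('l')(19), Mul(-1, Pow(5, 4)))) = Mul(6, Add(Mul(2, 19, Add(-10, 19)), Mul(-1, Pow(5, 4)))) = Mul(6, Add(Mul(2, 19, 9), Mul(-1, 625))) = Mul(6, Add(342, -625)) = Mul(6, -283) = -1698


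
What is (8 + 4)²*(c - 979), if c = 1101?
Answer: 17568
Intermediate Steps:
(8 + 4)²*(c - 979) = (8 + 4)²*(1101 - 979) = 12²*122 = 144*122 = 17568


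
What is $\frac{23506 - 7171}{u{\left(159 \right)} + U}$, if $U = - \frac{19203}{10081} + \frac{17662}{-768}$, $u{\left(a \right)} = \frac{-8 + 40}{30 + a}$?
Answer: $- \frac{3983772481920}{6031861793} \approx -660.46$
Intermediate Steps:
$u{\left(a \right)} = \frac{32}{30 + a}$
$U = - \frac{96399263}{3871104}$ ($U = \left(-19203\right) \frac{1}{10081} + 17662 \left(- \frac{1}{768}\right) = - \frac{19203}{10081} - \frac{8831}{384} = - \frac{96399263}{3871104} \approx -24.902$)
$\frac{23506 - 7171}{u{\left(159 \right)} + U} = \frac{23506 - 7171}{\frac{32}{30 + 159} - \frac{96399263}{3871104}} = \frac{16335}{\frac{32}{189} - \frac{96399263}{3871104}} = \frac{16335}{- \frac{6031861793}{243879552}} = 16335 \left(- \frac{243879552}{6031861793}\right) = - \frac{3983772481920}{6031861793}$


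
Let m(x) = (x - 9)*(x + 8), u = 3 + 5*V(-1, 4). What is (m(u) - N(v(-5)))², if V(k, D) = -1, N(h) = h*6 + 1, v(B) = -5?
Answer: 1369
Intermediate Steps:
N(h) = 1 + 6*h (N(h) = 6*h + 1 = 1 + 6*h)
u = -2 (u = 3 + 5*(-1) = 3 - 5 = -2)
m(x) = (-9 + x)*(8 + x)
(m(u) - N(v(-5)))² = ((-72 + (-2)² - 1*(-2)) - (1 + 6*(-5)))² = ((-72 + 4 + 2) - (1 - 30))² = (-66 - 1*(-29))² = (-66 + 29)² = (-37)² = 1369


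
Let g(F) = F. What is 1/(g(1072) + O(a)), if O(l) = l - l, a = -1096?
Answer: 1/1072 ≈ 0.00093284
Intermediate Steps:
O(l) = 0
1/(g(1072) + O(a)) = 1/(1072 + 0) = 1/1072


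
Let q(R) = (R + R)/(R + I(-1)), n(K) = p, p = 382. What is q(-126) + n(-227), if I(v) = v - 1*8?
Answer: 5758/15 ≈ 383.87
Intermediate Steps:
I(v) = -8 + v (I(v) = v - 8 = -8 + v)
n(K) = 382
q(R) = 2*R/(-9 + R) (q(R) = (R + R)/(R + (-8 - 1)) = (2*R)/(R - 9) = (2*R)/(-9 + R) = 2*R/(-9 + R))
q(-126) + n(-227) = 2*(-126)/(-9 - 126) + 382 = 2*(-126)/(-135) + 382 = 2*(-126)*(-1/135) + 382 = 28/15 + 382 = 5758/15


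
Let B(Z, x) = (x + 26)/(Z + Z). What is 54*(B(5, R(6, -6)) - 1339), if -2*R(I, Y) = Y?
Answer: -360747/5 ≈ -72149.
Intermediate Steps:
R(I, Y) = -Y/2
B(Z, x) = (26 + x)/(2*Z) (B(Z, x) = (26 + x)/((2*Z)) = (26 + x)*(1/(2*Z)) = (26 + x)/(2*Z))
54*(B(5, R(6, -6)) - 1339) = 54*((½)*(26 - ½*(-6))/5 - 1339) = 54*((½)*(⅕)*(26 + 3) - 1339) = 54*((½)*(⅕)*29 - 1339) = 54*(29/10 - 1339) = 54*(-13361/10) = -360747/5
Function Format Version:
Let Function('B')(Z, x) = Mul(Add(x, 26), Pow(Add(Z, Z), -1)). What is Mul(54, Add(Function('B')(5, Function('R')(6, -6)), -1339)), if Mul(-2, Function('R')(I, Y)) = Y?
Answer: Rational(-360747, 5) ≈ -72149.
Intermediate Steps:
Function('R')(I, Y) = Mul(Rational(-1, 2), Y)
Function('B')(Z, x) = Mul(Rational(1, 2), Pow(Z, -1), Add(26, x)) (Function('B')(Z, x) = Mul(Add(26, x), Pow(Mul(2, Z), -1)) = Mul(Add(26, x), Mul(Rational(1, 2), Pow(Z, -1))) = Mul(Rational(1, 2), Pow(Z, -1), Add(26, x)))
Mul(54, Add(Function('B')(5, Function('R')(6, -6)), -1339)) = Mul(54, Add(Mul(Rational(1, 2), Pow(5, -1), Add(26, Mul(Rational(-1, 2), -6))), -1339)) = Mul(54, Add(Mul(Rational(1, 2), Rational(1, 5), Add(26, 3)), -1339)) = Mul(54, Add(Mul(Rational(1, 2), Rational(1, 5), 29), -1339)) = Mul(54, Add(Rational(29, 10), -1339)) = Mul(54, Rational(-13361, 10)) = Rational(-360747, 5)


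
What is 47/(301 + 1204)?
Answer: 47/1505 ≈ 0.031229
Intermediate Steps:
47/(301 + 1204) = 47/1505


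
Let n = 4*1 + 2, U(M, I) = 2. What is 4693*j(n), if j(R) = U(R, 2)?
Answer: 9386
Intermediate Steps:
n = 6 (n = 4 + 2 = 6)
j(R) = 2
4693*j(n) = 4693*2 = 9386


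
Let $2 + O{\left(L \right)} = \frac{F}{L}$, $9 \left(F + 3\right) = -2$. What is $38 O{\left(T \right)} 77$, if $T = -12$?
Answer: $- \frac{273581}{54} \approx -5066.3$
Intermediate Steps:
$F = - \frac{29}{9}$ ($F = -3 + \frac{1}{9} \left(-2\right) = -3 - \frac{2}{9} = - \frac{29}{9} \approx -3.2222$)
$O{\left(L \right)} = -2 - \frac{29}{9 L}$
$38 O{\left(T \right)} 77 = 38 \left(-2 - \frac{29}{9 \left(-12\right)}\right) 77 = 38 \left(-2 - - \frac{29}{108}\right) 77 = 38 \left(-2 + \frac{29}{108}\right) 77 = 38 \left(- \frac{187}{108}\right) 77 = \left(- \frac{3553}{54}\right) 77 = - \frac{273581}{54}$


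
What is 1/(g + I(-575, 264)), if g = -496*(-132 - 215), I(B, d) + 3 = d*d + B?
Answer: 1/241230 ≈ 4.1454e-6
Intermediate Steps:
I(B, d) = -3 + B + d**2 (I(B, d) = -3 + (d*d + B) = -3 + (d**2 + B) = -3 + (B + d**2) = -3 + B + d**2)
g = 172112 (g = -496*(-347) = 172112)
1/(g + I(-575, 264)) = 1/(172112 + (-3 - 575 + 264**2)) = 1/(172112 + (-3 - 575 + 69696)) = 1/(172112 + 69118) = 1/241230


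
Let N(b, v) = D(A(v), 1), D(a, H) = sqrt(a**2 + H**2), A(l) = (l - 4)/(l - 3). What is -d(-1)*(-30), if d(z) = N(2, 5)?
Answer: 15*sqrt(5) ≈ 33.541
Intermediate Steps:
A(l) = (-4 + l)/(-3 + l)
D(a, H) = sqrt(H**2 + a**2)
N(b, v) = sqrt(1 + (-4 + v)**2/(-3 + v)**2) (N(b, v) = sqrt(1**2 + ((-4 + v)/(-3 + v))**2) = sqrt(1 + (-4 + v)**2/(-3 + v)**2))
d(z) = sqrt(5)/2 (d(z) = sqrt(1 + (-4 + 5)**2/(-3 + 5)**2) = sqrt(1 + 1**2/2**2) = sqrt(1 + 1*(1/4)) = sqrt(1 + 1/4) = sqrt(5/4) = sqrt(5)/2)
-d(-1)*(-30) = -sqrt(5)/2*(-30) = 15*sqrt(5)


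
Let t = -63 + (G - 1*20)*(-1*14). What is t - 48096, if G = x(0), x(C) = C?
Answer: -47879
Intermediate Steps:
G = 0
t = 217 (t = -63 + (0 - 1*20)*(-1*14) = -63 + (0 - 20)*(-14) = -63 - 20*(-14) = -63 + 280 = 217)
t - 48096 = 217 - 48096 = -47879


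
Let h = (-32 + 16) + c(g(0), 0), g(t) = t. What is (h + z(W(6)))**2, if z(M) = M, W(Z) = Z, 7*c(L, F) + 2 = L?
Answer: 5184/49 ≈ 105.80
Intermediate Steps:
c(L, F) = -2/7 + L/7
h = -114/7 (h = (-32 + 16) + (-2/7 + (1/7)*0) = -16 + (-2/7 + 0) = -16 - 2/7 = -114/7 ≈ -16.286)
(h + z(W(6)))**2 = (-114/7 + 6)**2 = (-72/7)**2 = 5184/49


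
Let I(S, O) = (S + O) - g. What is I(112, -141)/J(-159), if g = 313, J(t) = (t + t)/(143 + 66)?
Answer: 11913/53 ≈ 224.77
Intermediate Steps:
J(t) = 2*t/209 (J(t) = (2*t)/209 = (2*t)*(1/209) = 2*t/209)
I(S, O) = -313 + O + S (I(S, O) = (S + O) - 1*313 = (O + S) - 313 = -313 + O + S)
I(112, -141)/J(-159) = (-313 - 141 + 112)/(((2/209)*(-159))) = -342/(-318/209) = -342*(-209/318) = 11913/53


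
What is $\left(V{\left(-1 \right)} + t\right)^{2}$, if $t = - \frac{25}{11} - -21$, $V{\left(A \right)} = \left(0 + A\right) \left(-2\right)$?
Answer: $\frac{51984}{121} \approx 429.62$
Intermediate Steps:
$V{\left(A \right)} = - 2 A$ ($V{\left(A \right)} = A \left(-2\right) = - 2 A$)
$t = \frac{206}{11}$ ($t = \left(-25\right) \frac{1}{11} + 21 = - \frac{25}{11} + 21 = \frac{206}{11} \approx 18.727$)
$\left(V{\left(-1 \right)} + t\right)^{2} = \left(\left(-2\right) \left(-1\right) + \frac{206}{11}\right)^{2} = \left(2 + \frac{206}{11}\right)^{2} = \left(\frac{228}{11}\right)^{2} = \frac{51984}{121}$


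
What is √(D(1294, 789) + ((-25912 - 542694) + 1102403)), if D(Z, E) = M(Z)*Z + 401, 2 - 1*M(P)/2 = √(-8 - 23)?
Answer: √(539374 - 2588*I*√31) ≈ 734.49 - 9.809*I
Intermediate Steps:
M(P) = 4 - 2*I*√31 (M(P) = 4 - 2*√(-8 - 23) = 4 - 2*I*√31)
D(Z, E) = 401 + Z*(4 - 2*I*√31) (D(Z, E) = (4 - 2*I*√31)*Z + 401 = Z*(4 - 2*I*√31) + 401 = 401 + Z*(4 - 2*I*√31))
√(D(1294, 789) + ((-25912 - 542694) + 1102403)) = √((401 + 2*1294*(2 - I*√31)) + ((-25912 - 542694) + 1102403)) = √((401 + (5176 - 2588*I*√31)) + (-568606 + 1102403)) = √((5577 - 2588*I*√31) + 533797) = √(539374 - 2588*I*√31)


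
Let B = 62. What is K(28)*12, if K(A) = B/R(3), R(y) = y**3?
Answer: 248/9 ≈ 27.556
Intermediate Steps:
K(A) = 62/27 (K(A) = 62/(3**3) = 62/27)
K(28)*12 = (62/27)*12 = 248/9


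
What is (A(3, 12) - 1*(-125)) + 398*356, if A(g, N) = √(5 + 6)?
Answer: 141813 + √11 ≈ 1.4182e+5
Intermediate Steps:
A(g, N) = √11
(A(3, 12) - 1*(-125)) + 398*356 = (√11 - 1*(-125)) + 398*356 = (√11 + 125) + 141688 = (125 + √11) + 141688 = 141813 + √11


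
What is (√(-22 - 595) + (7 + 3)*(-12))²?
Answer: (-120 + I*√617)² ≈ 13783.0 - 5961.5*I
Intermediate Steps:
(√(-22 - 595) + (7 + 3)*(-12))² = (√(-617) + 10*(-12))² = (I*√617 - 120)² = (-120 + I*√617)²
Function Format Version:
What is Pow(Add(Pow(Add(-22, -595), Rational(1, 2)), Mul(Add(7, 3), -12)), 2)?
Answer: Pow(Add(-120, Mul(I, Pow(617, Rational(1, 2)))), 2) ≈ Add(13783., Mul(-5961.5, I))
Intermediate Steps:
Pow(Add(Pow(Add(-22, -595), Rational(1, 2)), Mul(Add(7, 3), -12)), 2) = Pow(Add(Pow(-617, Rational(1, 2)), Mul(10, -12)), 2) = Pow(Add(Mul(I, Pow(617, Rational(1, 2))), -120), 2) = Pow(Add(-120, Mul(I, Pow(617, Rational(1, 2)))), 2)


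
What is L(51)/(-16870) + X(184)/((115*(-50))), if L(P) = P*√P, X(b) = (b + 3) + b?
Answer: -371/5750 - 51*√51/16870 ≈ -0.086111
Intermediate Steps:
X(b) = 3 + 2*b (X(b) = (3 + b) + b = 3 + 2*b)
L(P) = P^(3/2)
L(51)/(-16870) + X(184)/((115*(-50))) = 51^(3/2)/(-16870) + (3 + 2*184)/((115*(-50))) = (51*√51)*(-1/16870) + (3 + 368)/(-5750) = -51*√51/16870 + 371*(-1/5750) = -51*√51/16870 - 371/5750 = -371/5750 - 51*√51/16870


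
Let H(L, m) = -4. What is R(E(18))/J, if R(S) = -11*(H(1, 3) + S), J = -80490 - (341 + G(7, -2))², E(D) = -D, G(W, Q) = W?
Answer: -121/100797 ≈ -0.0012004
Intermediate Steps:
J = -201594 (J = -80490 - (341 + 7)² = -80490 - 1*348² = -80490 - 1*121104 = -80490 - 121104 = -201594)
R(S) = 44 - 11*S (R(S) = -11*(-4 + S) = 44 - 11*S)
R(E(18))/J = (44 - (-11)*18)/(-201594) = (44 - 11*(-18))*(-1/201594) = (44 + 198)*(-1/201594) = 242*(-1/201594) = -121/100797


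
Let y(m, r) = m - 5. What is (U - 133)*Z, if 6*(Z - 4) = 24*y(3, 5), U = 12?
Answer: 484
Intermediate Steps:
y(m, r) = -5 + m
Z = -4 (Z = 4 + (24*(-5 + 3))/6 = 4 + (24*(-2))/6 = 4 + (⅙)*(-48) = 4 - 8 = -4)
(U - 133)*Z = (12 - 133)*(-4) = -121*(-4) = 484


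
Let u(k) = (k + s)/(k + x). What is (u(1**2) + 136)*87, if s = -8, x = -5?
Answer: 47937/4 ≈ 11984.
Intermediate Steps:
u(k) = (-8 + k)/(-5 + k) (u(k) = (k - 8)/(k - 5) = (-8 + k)/(-5 + k))
(u(1**2) + 136)*87 = ((-8 + 1**2)/(-5 + 1**2) + 136)*87 = ((-8 + 1)/(-5 + 1) + 136)*87 = (-7/(-4) + 136)*87 = (-1/4*(-7) + 136)*87 = (7/4 + 136)*87 = (551/4)*87 = 47937/4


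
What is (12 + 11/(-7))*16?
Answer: 1168/7 ≈ 166.86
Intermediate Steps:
(12 + 11/(-7))*16 = (12 + 11*(-⅐))*16 = (12 - 11/7)*16 = (73/7)*16 = 1168/7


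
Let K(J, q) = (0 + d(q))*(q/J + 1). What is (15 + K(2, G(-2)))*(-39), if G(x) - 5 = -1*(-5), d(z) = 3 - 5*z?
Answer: 10413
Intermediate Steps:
G(x) = 10 (G(x) = 5 - 1*(-5) = 5 + 5 = 10)
K(J, q) = (1 + q/J)*(3 - 5*q) (K(J, q) = (0 + (3 - 5*q))*(q/J + 1) = (3 - 5*q)*(1 + q/J) = (1 + q/J)*(3 - 5*q))
(15 + K(2, G(-2)))*(-39) = (15 - 1*(-3 + 5*10)*(2 + 10)/2)*(-39) = (15 - 1*½*(-3 + 50)*12)*(-39) = (15 - 1*½*47*12)*(-39) = (15 - 282)*(-39) = -267*(-39) = 10413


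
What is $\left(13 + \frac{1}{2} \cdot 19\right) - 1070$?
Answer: $- \frac{2095}{2} \approx -1047.5$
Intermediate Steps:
$\left(13 + \frac{1}{2} \cdot 19\right) - 1070 = \left(13 + \frac{19}{2}\right) - 1070 = \frac{45}{2} - 1070 = - \frac{2095}{2}$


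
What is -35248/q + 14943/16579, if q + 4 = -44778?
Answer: 626777009/371220389 ≈ 1.6884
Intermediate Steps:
q = -44782 (q = -4 - 44778 = -44782)
-35248/q + 14943/16579 = -35248/(-44782) + 14943/16579 = -35248*(-1/44782) + 14943*(1/16579) = 17624/22391 + 14943/16579 = 626777009/371220389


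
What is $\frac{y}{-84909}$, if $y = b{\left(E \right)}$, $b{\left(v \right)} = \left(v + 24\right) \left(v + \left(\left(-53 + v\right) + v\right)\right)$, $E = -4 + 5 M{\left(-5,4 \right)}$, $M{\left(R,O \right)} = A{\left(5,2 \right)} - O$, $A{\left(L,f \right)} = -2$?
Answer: $- \frac{50}{2739} \approx -0.018255$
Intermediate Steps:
$M{\left(R,O \right)} = -2 - O$
$E = -34$ ($E = -4 + 5 \left(-2 - 4\right) = -4 + 5 \left(-6\right) = -4 - 30 = -34$)
$b{\left(v \right)} = \left(-53 + 3 v\right) \left(24 + v\right)$ ($b{\left(v \right)} = \left(24 + v\right) \left(v + \left(-53 + 2 v\right)\right) = \left(24 + v\right) \left(-53 + 3 v\right) = \left(-53 + 3 v\right) \left(24 + v\right)$)
$y = 1550$ ($y = -1272 + 3 \left(-34\right)^{2} + 19 \left(-34\right) = -1272 + 3 \cdot 1156 - 646 = -1272 + 3468 - 646 = 1550$)
$\frac{y}{-84909} = \frac{1550}{-84909} = 1550 \left(- \frac{1}{84909}\right) = - \frac{50}{2739}$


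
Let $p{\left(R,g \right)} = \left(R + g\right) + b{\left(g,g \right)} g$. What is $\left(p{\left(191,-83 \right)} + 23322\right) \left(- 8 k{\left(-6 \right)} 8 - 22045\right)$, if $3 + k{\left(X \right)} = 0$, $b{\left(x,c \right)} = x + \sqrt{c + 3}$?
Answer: $-662561107 + 7255196 i \sqrt{5} \approx -6.6256 \cdot 10^{8} + 1.6223 \cdot 10^{7} i$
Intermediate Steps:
$b{\left(x,c \right)} = x + \sqrt{3 + c}$
$k{\left(X \right)} = -3$ ($k{\left(X \right)} = -3 + 0 = -3$)
$p{\left(R,g \right)} = R + g + g \left(g + \sqrt{3 + g}\right)$ ($p{\left(R,g \right)} = \left(R + g\right) + \left(g + \sqrt{3 + g}\right) g = \left(R + g\right) + g \left(g + \sqrt{3 + g}\right) = R + g + g \left(g + \sqrt{3 + g}\right)$)
$\left(p{\left(191,-83 \right)} + 23322\right) \left(- 8 k{\left(-6 \right)} 8 - 22045\right) = \left(\left(191 - 83 - 83 \left(-83 + \sqrt{3 - 83}\right)\right) + 23322\right) \left(\left(-8\right) \left(-3\right) 8 - 22045\right) = \left(\left(191 - 83 - 83 \left(-83 + \sqrt{-80}\right)\right) + 23322\right) \left(24 \cdot 8 - 22045\right) = \left(\left(191 - 83 - 83 \left(-83 + 4 i \sqrt{5}\right)\right) + 23322\right) \left(192 - 22045\right) = \left(\left(191 - 83 + \left(6889 - 332 i \sqrt{5}\right)\right) + 23322\right) \left(-21853\right) = \left(\left(6997 - 332 i \sqrt{5}\right) + 23322\right) \left(-21853\right) = \left(30319 - 332 i \sqrt{5}\right) \left(-21853\right) = -662561107 + 7255196 i \sqrt{5}$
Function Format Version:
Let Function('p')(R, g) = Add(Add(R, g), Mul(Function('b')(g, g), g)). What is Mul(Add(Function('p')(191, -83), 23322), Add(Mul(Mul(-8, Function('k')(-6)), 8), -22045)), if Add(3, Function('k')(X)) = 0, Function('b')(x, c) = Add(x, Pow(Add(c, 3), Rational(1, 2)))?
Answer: Add(-662561107, Mul(7255196, I, Pow(5, Rational(1, 2)))) ≈ Add(-6.6256e+8, Mul(1.6223e+7, I))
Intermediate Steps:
Function('b')(x, c) = Add(x, Pow(Add(3, c), Rational(1, 2)))
Function('k')(X) = -3 (Function('k')(X) = Add(-3, 0) = -3)
Function('p')(R, g) = Add(R, g, Mul(g, Add(g, Pow(Add(3, g), Rational(1, 2))))) (Function('p')(R, g) = Add(Add(R, g), Mul(Add(g, Pow(Add(3, g), Rational(1, 2))), g)) = Add(Add(R, g), Mul(g, Add(g, Pow(Add(3, g), Rational(1, 2))))) = Add(R, g, Mul(g, Add(g, Pow(Add(3, g), Rational(1, 2))))))
Mul(Add(Function('p')(191, -83), 23322), Add(Mul(Mul(-8, Function('k')(-6)), 8), -22045)) = Mul(Add(Add(191, -83, Mul(-83, Add(-83, Pow(Add(3, -83), Rational(1, 2))))), 23322), Add(Mul(Mul(-8, -3), 8), -22045)) = Mul(Add(Add(191, -83, Mul(-83, Add(-83, Pow(-80, Rational(1, 2))))), 23322), Add(Mul(24, 8), -22045)) = Mul(Add(Add(191, -83, Mul(-83, Add(-83, Mul(4, I, Pow(5, Rational(1, 2)))))), 23322), Add(192, -22045)) = Mul(Add(Add(191, -83, Add(6889, Mul(-332, I, Pow(5, Rational(1, 2))))), 23322), -21853) = Mul(Add(Add(6997, Mul(-332, I, Pow(5, Rational(1, 2)))), 23322), -21853) = Mul(Add(30319, Mul(-332, I, Pow(5, Rational(1, 2)))), -21853) = Add(-662561107, Mul(7255196, I, Pow(5, Rational(1, 2))))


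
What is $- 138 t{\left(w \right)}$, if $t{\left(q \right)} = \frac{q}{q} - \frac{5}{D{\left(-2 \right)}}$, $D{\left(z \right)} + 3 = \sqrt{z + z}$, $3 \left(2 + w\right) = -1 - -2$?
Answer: $- \frac{3864}{13} - \frac{1380 i}{13} \approx -297.23 - 106.15 i$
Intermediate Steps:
$w = - \frac{5}{3}$ ($w = -2 + \frac{-1 - -2}{3} = -2 + \frac{-1 + 2}{3} = -2 + \frac{1}{3} \cdot 1 = -2 + \frac{1}{3} = - \frac{5}{3} \approx -1.6667$)
$D{\left(z \right)} = -3 + \sqrt{2} \sqrt{z}$ ($D{\left(z \right)} = -3 + \sqrt{z + z} = -3 + \sqrt{2 z} = -3 + \sqrt{2} \sqrt{z}$)
$t{\left(q \right)} = 1 - \frac{5 \left(-3 - 2 i\right)}{13}$ ($t{\left(q \right)} = \frac{q}{q} - \frac{5}{-3 + \sqrt{2} \sqrt{-2}} = 1 - \frac{5}{-3 + \sqrt{2} i \sqrt{2}} = 1 - \frac{5}{-3 + 2 i} = 1 - 5 \frac{-3 - 2 i}{13} = 1 - \frac{5 \left(-3 - 2 i\right)}{13}$)
$- 138 t{\left(w \right)} = - 138 \left(\frac{28}{13} + \frac{10 i}{13}\right) = - \frac{3864}{13} - \frac{1380 i}{13}$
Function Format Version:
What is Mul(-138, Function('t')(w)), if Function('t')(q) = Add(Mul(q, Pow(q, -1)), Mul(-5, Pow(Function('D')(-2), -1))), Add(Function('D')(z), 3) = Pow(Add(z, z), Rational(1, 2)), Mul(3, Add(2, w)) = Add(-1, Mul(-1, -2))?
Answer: Add(Rational(-3864, 13), Mul(Rational(-1380, 13), I)) ≈ Add(-297.23, Mul(-106.15, I))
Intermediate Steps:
w = Rational(-5, 3) (w = Add(-2, Mul(Rational(1, 3), Add(-1, Mul(-1, -2)))) = Add(-2, Mul(Rational(1, 3), Add(-1, 2))) = Add(-2, Mul(Rational(1, 3), 1)) = Add(-2, Rational(1, 3)) = Rational(-5, 3) ≈ -1.6667)
Function('D')(z) = Add(-3, Mul(Pow(2, Rational(1, 2)), Pow(z, Rational(1, 2)))) (Function('D')(z) = Add(-3, Pow(Add(z, z), Rational(1, 2))) = Add(-3, Pow(Mul(2, z), Rational(1, 2))) = Add(-3, Mul(Pow(2, Rational(1, 2)), Pow(z, Rational(1, 2)))))
Function('t')(q) = Add(1, Mul(Rational(-5, 13), Add(-3, Mul(-2, I)))) (Function('t')(q) = Add(Mul(q, Pow(q, -1)), Mul(-5, Pow(Add(-3, Mul(Pow(2, Rational(1, 2)), Pow(-2, Rational(1, 2)))), -1))) = Add(1, Mul(-5, Pow(Add(-3, Mul(Pow(2, Rational(1, 2)), Mul(I, Pow(2, Rational(1, 2))))), -1))) = Add(1, Mul(-5, Pow(Add(-3, Mul(2, I)), -1))) = Add(1, Mul(-5, Mul(Rational(1, 13), Add(-3, Mul(-2, I))))) = Add(1, Mul(Rational(-5, 13), Add(-3, Mul(-2, I)))))
Mul(-138, Function('t')(w)) = Mul(-138, Add(Rational(28, 13), Mul(Rational(10, 13), I))) = Add(Rational(-3864, 13), Mul(Rational(-1380, 13), I))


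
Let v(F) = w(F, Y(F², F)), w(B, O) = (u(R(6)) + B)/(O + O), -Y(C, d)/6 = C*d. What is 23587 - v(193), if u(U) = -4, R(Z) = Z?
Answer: 678273149899/28756228 ≈ 23587.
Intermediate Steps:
Y(C, d) = -6*C*d
w(B, O) = (-4 + B)/(2*O) (w(B, O) = (-4 + B)/(O + O) = (-4 + B)/((2*O)) = (-4 + B)*(1/(2*O)) = (-4 + B)/(2*O))
v(F) = -(-4 + F)/(12*F³) (v(F) = (-4 + F)/(2*((-6*F²*F))) = (-4 + F)/(2*((-6*F³))) = (-1/(6*F³))*(-4 + F)/2 = -(-4 + F)/(12*F³))
23587 - v(193) = 23587 - (4 - 1*193)/(12*193³) = 23587 - (4 - 193)/(12*7189057) = 23587 - (-189)/(12*7189057) = 23587 - 1*(-63/28756228) = 23587 + 63/28756228 = 678273149899/28756228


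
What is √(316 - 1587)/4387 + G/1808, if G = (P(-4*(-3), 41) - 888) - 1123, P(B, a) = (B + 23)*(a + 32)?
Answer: 34/113 + I*√1271/4387 ≈ 0.30088 + 0.0081265*I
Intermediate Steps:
P(B, a) = (23 + B)*(32 + a)
G = 544 (G = ((736 + 23*41 + 32*(-4*(-3)) - 4*(-3)*41) - 888) - 1123 = ((736 + 943 + 32*12 + 12*41) - 888) - 1123 = ((736 + 943 + 384 + 492) - 888) - 1123 = (2555 - 888) - 1123 = 1667 - 1123 = 544)
√(316 - 1587)/4387 + G/1808 = √(316 - 1587)/4387 + 544/1808 = √(-1271)*(1/4387) + 544*(1/1808) = (I*√1271)*(1/4387) + 34/113 = I*√1271/4387 + 34/113 = 34/113 + I*√1271/4387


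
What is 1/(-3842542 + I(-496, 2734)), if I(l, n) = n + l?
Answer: -1/3840304 ≈ -2.6040e-7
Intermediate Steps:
I(l, n) = l + n
1/(-3842542 + I(-496, 2734)) = 1/(-3842542 + (-496 + 2734)) = 1/(-3842542 + 2238) = 1/(-3840304) = -1/3840304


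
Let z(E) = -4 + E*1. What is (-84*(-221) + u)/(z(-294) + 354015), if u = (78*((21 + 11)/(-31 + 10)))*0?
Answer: 204/3887 ≈ 0.052483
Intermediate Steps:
z(E) = -4 + E
u = 0 (u = (78*(32/(-21)))*0 = (78*(32*(-1/21)))*0 = (78*(-32/21))*0 = -832/7*0 = 0)
(-84*(-221) + u)/(z(-294) + 354015) = (-84*(-221) + 0)/((-4 - 294) + 354015) = (18564 + 0)/(-298 + 354015) = 18564/353717 = 18564*(1/353717) = 204/3887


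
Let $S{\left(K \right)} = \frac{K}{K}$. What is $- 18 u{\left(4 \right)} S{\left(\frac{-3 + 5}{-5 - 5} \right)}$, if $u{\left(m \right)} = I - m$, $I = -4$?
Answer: $144$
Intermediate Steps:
$S{\left(K \right)} = 1$
$u{\left(m \right)} = -4 - m$
$- 18 u{\left(4 \right)} S{\left(\frac{-3 + 5}{-5 - 5} \right)} = - 18 \left(-4 - 4\right) 1 = \left(-18\right) \left(-8\right) 1 = 144 \cdot 1 = 144$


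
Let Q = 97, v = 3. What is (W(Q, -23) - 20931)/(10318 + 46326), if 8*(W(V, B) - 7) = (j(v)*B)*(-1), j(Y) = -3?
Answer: -23923/64736 ≈ -0.36955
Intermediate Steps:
W(V, B) = 7 + 3*B/8 (W(V, B) = 7 + (-3*B*(-1))/8 = 7 + (3*B)/8 = 7 + 3*B/8)
(W(Q, -23) - 20931)/(10318 + 46326) = ((7 + (3/8)*(-23)) - 20931)/(10318 + 46326) = ((7 - 69/8) - 20931)/56644 = (-13/8 - 20931)*(1/56644) = -167461/8*1/56644 = -23923/64736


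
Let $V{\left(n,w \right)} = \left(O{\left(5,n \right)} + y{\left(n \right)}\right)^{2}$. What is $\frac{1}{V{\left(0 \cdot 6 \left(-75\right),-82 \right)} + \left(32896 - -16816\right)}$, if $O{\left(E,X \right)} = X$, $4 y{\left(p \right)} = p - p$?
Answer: $\frac{1}{49712} \approx 2.0116 \cdot 10^{-5}$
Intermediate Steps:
$y{\left(p \right)} = 0$ ($y{\left(p \right)} = \frac{p - p}{4} = \frac{1}{4} \cdot 0 = 0$)
$V{\left(n,w \right)} = n^{2}$ ($V{\left(n,w \right)} = \left(n + 0\right)^{2} = n^{2}$)
$\frac{1}{V{\left(0 \cdot 6 \left(-75\right),-82 \right)} + \left(32896 - -16816\right)} = \frac{1}{\left(0 \cdot 6 \left(-75\right)\right)^{2} + \left(32896 - -16816\right)} = \frac{1}{\left(0 \left(-75\right)\right)^{2} + \left(32896 + 16816\right)} = \frac{1}{0^{2} + 49712} = \frac{1}{0 + 49712} = \frac{1}{49712}$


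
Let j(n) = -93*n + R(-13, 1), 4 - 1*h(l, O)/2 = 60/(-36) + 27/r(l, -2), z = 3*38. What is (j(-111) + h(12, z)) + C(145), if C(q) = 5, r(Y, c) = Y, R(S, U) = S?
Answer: 61931/6 ≈ 10322.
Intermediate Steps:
z = 114
h(l, O) = 34/3 - 54/l (h(l, O) = 8 - 2*(60/(-36) + 27/l) = 8 - 2*(60*(-1/36) + 27/l) = 8 - 2*(-5/3 + 27/l) = 8 + (10/3 - 54/l) = 34/3 - 54/l)
j(n) = -13 - 93*n (j(n) = -93*n - 13 = -13 - 93*n)
(j(-111) + h(12, z)) + C(145) = ((-13 - 93*(-111)) + (34/3 - 54/12)) + 5 = ((-13 + 10323) + (34/3 - 54*1/12)) + 5 = (10310 + (34/3 - 9/2)) + 5 = (10310 + 41/6) + 5 = 61901/6 + 5 = 61931/6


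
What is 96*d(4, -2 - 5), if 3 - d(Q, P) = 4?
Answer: -96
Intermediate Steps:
d(Q, P) = -1 (d(Q, P) = 3 - 1*4 = 3 - 4 = -1)
96*d(4, -2 - 5) = 96*(-1) = -96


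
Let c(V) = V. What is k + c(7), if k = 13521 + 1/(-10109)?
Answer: 136754551/10109 ≈ 13528.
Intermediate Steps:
k = 136683788/10109 (k = 13521 - 1/10109 = 136683788/10109 ≈ 13521.)
k + c(7) = 136683788/10109 + 7 = 136754551/10109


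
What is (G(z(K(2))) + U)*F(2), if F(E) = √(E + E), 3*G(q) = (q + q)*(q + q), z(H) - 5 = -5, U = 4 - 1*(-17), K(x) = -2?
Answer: 42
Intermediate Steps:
U = 21 (U = 4 + 17 = 21)
z(H) = 0 (z(H) = 5 - 5 = 0)
G(q) = 4*q²/3 (G(q) = ((q + q)*(q + q))/3 = ((2*q)*(2*q))/3 = (4*q²)/3 = 4*q²/3)
F(E) = √2*√E (F(E) = √(2*E) = √2*√E)
(G(z(K(2))) + U)*F(2) = ((4/3)*0² + 21)*(√2*√2) = ((4/3)*0 + 21)*2 = (0 + 21)*2 = 21*2 = 42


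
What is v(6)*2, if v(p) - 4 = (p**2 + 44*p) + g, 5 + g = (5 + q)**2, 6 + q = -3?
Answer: 630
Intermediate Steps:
q = -9 (q = -6 - 3 = -9)
g = 11 (g = -5 + (5 - 9)**2 = -5 + (-4)**2 = -5 + 16 = 11)
v(p) = 15 + p**2 + 44*p (v(p) = 4 + ((p**2 + 44*p) + 11) = 4 + (11 + p**2 + 44*p) = 15 + p**2 + 44*p)
v(6)*2 = (15 + 6**2 + 44*6)*2 = (15 + 36 + 264)*2 = 315*2 = 630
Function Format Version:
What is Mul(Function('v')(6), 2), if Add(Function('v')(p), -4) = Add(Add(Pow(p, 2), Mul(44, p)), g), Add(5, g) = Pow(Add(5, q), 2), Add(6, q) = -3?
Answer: 630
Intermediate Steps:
q = -9 (q = Add(-6, -3) = -9)
g = 11 (g = Add(-5, Pow(Add(5, -9), 2)) = Add(-5, Pow(-4, 2)) = Add(-5, 16) = 11)
Function('v')(p) = Add(15, Pow(p, 2), Mul(44, p)) (Function('v')(p) = Add(4, Add(Add(Pow(p, 2), Mul(44, p)), 11)) = Add(4, Add(11, Pow(p, 2), Mul(44, p))) = Add(15, Pow(p, 2), Mul(44, p)))
Mul(Function('v')(6), 2) = Mul(Add(15, Pow(6, 2), Mul(44, 6)), 2) = Mul(Add(15, 36, 264), 2) = Mul(315, 2) = 630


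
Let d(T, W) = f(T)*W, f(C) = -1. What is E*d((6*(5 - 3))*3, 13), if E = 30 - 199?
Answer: 2197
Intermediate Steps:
d(T, W) = -W
E = -169
E*d((6*(5 - 3))*3, 13) = -(-169)*13 = -169*(-13) = 2197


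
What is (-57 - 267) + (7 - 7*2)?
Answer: -331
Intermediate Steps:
(-57 - 267) + (7 - 7*2) = -324 + (7 - 14) = -324 - 7 = -331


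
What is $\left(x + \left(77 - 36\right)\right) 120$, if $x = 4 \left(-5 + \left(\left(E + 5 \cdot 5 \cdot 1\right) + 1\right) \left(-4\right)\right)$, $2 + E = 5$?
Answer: $-53160$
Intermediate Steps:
$E = 3$ ($E = -2 + 5 = 3$)
$x = -484$ ($x = 4 \left(-5 + \left(\left(3 + 5 \cdot 5 \cdot 1\right) + 1\right) \left(-4\right)\right) = 4 \left(-5 + \left(\left(3 + 25 \cdot 1\right) + 1\right) \left(-4\right)\right) = 4 \left(-5 + \left(\left(3 + 25\right) + 1\right) \left(-4\right)\right) = 4 \left(-5 + \left(28 + 1\right) \left(-4\right)\right) = 4 \left(-5 + 29 \left(-4\right)\right) = 4 \left(-5 - 116\right) = 4 \left(-121\right) = -484$)
$\left(x + \left(77 - 36\right)\right) 120 = \left(-484 + \left(77 - 36\right)\right) 120 = \left(-484 + 41\right) 120 = \left(-443\right) 120 = -53160$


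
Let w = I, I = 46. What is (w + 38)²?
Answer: 7056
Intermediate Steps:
w = 46
(w + 38)² = (46 + 38)² = 84² = 7056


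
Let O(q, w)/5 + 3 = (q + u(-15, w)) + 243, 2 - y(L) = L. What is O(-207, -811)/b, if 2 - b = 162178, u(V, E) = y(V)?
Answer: -125/81088 ≈ -0.0015415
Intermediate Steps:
y(L) = 2 - L
u(V, E) = 2 - V
b = -162176 (b = 2 - 1*162178 = 2 - 162178 = -162176)
O(q, w) = 1285 + 5*q (O(q, w) = -15 + 5*((q + (2 - 1*(-15))) + 243) = -15 + 5*((q + (2 + 15)) + 243) = -15 + 5*((q + 17) + 243) = -15 + 5*((17 + q) + 243) = -15 + 5*(260 + q) = -15 + (1300 + 5*q) = 1285 + 5*q)
O(-207, -811)/b = (1285 + 5*(-207))/(-162176) = (1285 - 1035)*(-1/162176) = 250*(-1/162176) = -125/81088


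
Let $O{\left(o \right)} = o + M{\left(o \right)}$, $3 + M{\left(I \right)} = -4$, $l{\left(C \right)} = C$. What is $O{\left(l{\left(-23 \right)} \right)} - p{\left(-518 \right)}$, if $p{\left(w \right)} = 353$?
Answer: $-383$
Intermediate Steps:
$M{\left(I \right)} = -7$ ($M{\left(I \right)} = -3 - 4 = -7$)
$O{\left(o \right)} = -7 + o$ ($O{\left(o \right)} = o - 7 = -7 + o$)
$O{\left(l{\left(-23 \right)} \right)} - p{\left(-518 \right)} = \left(-7 - 23\right) - 353 = -30 - 353 = -383$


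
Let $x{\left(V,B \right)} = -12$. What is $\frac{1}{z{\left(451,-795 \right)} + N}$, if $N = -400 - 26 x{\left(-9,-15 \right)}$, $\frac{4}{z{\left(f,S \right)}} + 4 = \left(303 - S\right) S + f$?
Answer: $- \frac{872463}{76776748} \approx -0.011364$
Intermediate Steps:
$z{\left(f,S \right)} = \frac{4}{-4 + f + S \left(303 - S\right)}$ ($z{\left(f,S \right)} = \frac{4}{-4 + \left(\left(303 - S\right) S + f\right)} = \frac{4}{-4 + \left(S \left(303 - S\right) + f\right)} = \frac{4}{-4 + \left(f + S \left(303 - S\right)\right)} = \frac{4}{-4 + f + S \left(303 - S\right)}$)
$N = -88$ ($N = -400 - -312 = -400 + 312 = -88$)
$\frac{1}{z{\left(451,-795 \right)} + N} = \frac{1}{\frac{4}{-4 + 451 - \left(-795\right)^{2} + 303 \left(-795\right)} - 88} = \frac{1}{\frac{4}{-4 + 451 - 632025 - 240885} - 88} = \frac{1}{\frac{4}{-872463} - 88} = \frac{1}{4 \left(- \frac{1}{872463}\right) - 88} = \frac{1}{- \frac{4}{872463} - 88} = \frac{1}{- \frac{76776748}{872463}} = - \frac{872463}{76776748}$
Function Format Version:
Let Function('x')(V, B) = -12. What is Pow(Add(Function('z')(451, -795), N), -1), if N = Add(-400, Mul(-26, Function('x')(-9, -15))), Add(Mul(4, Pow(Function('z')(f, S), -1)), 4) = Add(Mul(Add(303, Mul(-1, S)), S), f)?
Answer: Rational(-872463, 76776748) ≈ -0.011364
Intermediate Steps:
Function('z')(f, S) = Mul(4, Pow(Add(-4, f, Mul(S, Add(303, Mul(-1, S)))), -1)) (Function('z')(f, S) = Mul(4, Pow(Add(-4, Add(Mul(Add(303, Mul(-1, S)), S), f)), -1)) = Mul(4, Pow(Add(-4, Add(Mul(S, Add(303, Mul(-1, S))), f)), -1)) = Mul(4, Pow(Add(-4, Add(f, Mul(S, Add(303, Mul(-1, S))))), -1)) = Mul(4, Pow(Add(-4, f, Mul(S, Add(303, Mul(-1, S)))), -1)))
N = -88 (N = Add(-400, Mul(-26, -12)) = Add(-400, 312) = -88)
Pow(Add(Function('z')(451, -795), N), -1) = Pow(Add(Mul(4, Pow(Add(-4, 451, Mul(-1, Pow(-795, 2)), Mul(303, -795)), -1)), -88), -1) = Pow(Add(Mul(4, Pow(Add(-4, 451, Mul(-1, 632025), -240885), -1)), -88), -1) = Pow(Add(Mul(4, Pow(Add(-4, 451, -632025, -240885), -1)), -88), -1) = Pow(Add(Mul(4, Pow(-872463, -1)), -88), -1) = Pow(Add(Mul(4, Rational(-1, 872463)), -88), -1) = Pow(Add(Rational(-4, 872463), -88), -1) = Pow(Rational(-76776748, 872463), -1) = Rational(-872463, 76776748)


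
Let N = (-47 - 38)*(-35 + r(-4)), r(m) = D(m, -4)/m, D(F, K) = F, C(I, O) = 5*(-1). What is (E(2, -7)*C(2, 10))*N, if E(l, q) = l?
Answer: -28900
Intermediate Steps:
C(I, O) = -5
r(m) = 1 (r(m) = m/m = 1)
N = 2890 (N = (-47 - 38)*(-35 + 1) = -85*(-34) = 2890)
(E(2, -7)*C(2, 10))*N = (2*(-5))*2890 = -10*2890 = -28900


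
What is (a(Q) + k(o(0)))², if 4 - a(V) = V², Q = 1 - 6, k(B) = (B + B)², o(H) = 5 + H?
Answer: 6241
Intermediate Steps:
k(B) = 4*B² (k(B) = (2*B)² = 4*B²)
Q = -5
a(V) = 4 - V²
(a(Q) + k(o(0)))² = ((4 - 1*(-5)²) + 4*(5 + 0)²)² = ((4 - 1*25) + 4*5²)² = ((4 - 25) + 4*25)² = (-21 + 100)² = 79² = 6241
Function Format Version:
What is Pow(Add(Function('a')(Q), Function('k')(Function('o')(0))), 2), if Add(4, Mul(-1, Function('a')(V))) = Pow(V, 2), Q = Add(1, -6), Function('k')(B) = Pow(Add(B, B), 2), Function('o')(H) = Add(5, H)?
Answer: 6241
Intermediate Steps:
Function('k')(B) = Mul(4, Pow(B, 2)) (Function('k')(B) = Pow(Mul(2, B), 2) = Mul(4, Pow(B, 2)))
Q = -5
Function('a')(V) = Add(4, Mul(-1, Pow(V, 2)))
Pow(Add(Function('a')(Q), Function('k')(Function('o')(0))), 2) = Pow(Add(Add(4, Mul(-1, Pow(-5, 2))), Mul(4, Pow(Add(5, 0), 2))), 2) = Pow(Add(Add(4, Mul(-1, 25)), Mul(4, Pow(5, 2))), 2) = Pow(Add(Add(4, -25), Mul(4, 25)), 2) = Pow(Add(-21, 100), 2) = Pow(79, 2) = 6241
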